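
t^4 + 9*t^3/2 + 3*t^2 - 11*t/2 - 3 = (t - 1)*(t + 1/2)*(t + 2)*(t + 3)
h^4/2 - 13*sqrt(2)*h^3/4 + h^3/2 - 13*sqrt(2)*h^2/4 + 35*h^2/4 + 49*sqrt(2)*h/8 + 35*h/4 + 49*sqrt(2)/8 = (h/2 + 1/2)*(h - 7*sqrt(2)/2)^2*(h + sqrt(2)/2)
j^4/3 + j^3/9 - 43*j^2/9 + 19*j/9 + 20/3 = (j/3 + 1/3)*(j - 3)*(j - 5/3)*(j + 4)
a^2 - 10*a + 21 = (a - 7)*(a - 3)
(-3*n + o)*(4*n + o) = -12*n^2 + n*o + o^2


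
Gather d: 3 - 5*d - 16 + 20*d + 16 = 15*d + 3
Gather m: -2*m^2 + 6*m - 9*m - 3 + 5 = -2*m^2 - 3*m + 2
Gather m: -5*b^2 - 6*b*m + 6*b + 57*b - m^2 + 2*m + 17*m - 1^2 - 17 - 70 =-5*b^2 + 63*b - m^2 + m*(19 - 6*b) - 88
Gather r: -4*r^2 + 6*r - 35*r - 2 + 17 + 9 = -4*r^2 - 29*r + 24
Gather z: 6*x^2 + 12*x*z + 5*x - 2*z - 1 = 6*x^2 + 5*x + z*(12*x - 2) - 1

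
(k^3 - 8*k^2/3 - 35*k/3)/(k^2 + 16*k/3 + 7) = k*(k - 5)/(k + 3)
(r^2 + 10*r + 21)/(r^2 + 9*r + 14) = (r + 3)/(r + 2)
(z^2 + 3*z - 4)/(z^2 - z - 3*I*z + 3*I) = (z + 4)/(z - 3*I)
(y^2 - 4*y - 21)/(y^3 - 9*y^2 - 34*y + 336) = (y + 3)/(y^2 - 2*y - 48)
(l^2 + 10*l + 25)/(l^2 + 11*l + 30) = (l + 5)/(l + 6)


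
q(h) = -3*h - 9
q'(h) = -3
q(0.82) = -11.46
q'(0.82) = -3.00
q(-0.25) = -8.25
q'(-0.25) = -3.00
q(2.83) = -17.49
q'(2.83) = -3.00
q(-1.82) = -3.54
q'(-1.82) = -3.00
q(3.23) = -18.69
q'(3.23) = -3.00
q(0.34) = -10.02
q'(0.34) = -3.00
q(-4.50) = 4.50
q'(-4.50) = -3.00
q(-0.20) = -8.40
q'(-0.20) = -3.00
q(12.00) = -45.00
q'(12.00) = -3.00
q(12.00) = -45.00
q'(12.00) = -3.00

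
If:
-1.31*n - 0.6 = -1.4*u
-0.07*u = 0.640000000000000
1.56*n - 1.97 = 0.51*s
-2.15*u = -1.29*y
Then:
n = -10.23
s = -35.15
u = -9.14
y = -15.24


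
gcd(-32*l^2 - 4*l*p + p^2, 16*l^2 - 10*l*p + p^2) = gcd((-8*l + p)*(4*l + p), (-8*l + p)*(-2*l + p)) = -8*l + p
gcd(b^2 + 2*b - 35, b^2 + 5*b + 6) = 1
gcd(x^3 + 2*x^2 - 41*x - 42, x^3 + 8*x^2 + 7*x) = x^2 + 8*x + 7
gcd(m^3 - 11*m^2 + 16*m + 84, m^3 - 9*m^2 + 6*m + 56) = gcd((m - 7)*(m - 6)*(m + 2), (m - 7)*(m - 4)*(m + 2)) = m^2 - 5*m - 14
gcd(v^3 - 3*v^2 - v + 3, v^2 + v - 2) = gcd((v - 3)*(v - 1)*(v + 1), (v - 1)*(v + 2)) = v - 1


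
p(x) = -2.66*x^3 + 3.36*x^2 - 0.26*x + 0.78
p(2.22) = -12.34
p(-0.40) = 1.59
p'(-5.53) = -281.46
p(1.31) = 0.23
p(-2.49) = 63.33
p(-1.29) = 12.42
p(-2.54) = 66.71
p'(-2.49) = -66.47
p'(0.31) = 1.06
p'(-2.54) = -68.81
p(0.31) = 0.94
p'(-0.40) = -4.22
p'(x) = -7.98*x^2 + 6.72*x - 0.26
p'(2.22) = -24.67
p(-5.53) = 554.81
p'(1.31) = -5.15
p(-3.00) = 103.62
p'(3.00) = -51.92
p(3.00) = -41.58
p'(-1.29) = -22.21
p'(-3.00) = -92.24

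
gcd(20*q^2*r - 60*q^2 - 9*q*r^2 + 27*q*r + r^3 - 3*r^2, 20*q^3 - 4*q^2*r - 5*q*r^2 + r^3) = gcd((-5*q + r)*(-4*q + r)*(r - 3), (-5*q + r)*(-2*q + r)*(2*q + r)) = 5*q - r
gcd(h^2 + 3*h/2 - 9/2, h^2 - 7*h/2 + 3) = h - 3/2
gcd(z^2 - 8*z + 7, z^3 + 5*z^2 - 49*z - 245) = z - 7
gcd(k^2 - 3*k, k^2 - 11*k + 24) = k - 3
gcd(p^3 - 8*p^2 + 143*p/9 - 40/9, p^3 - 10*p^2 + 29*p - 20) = p - 5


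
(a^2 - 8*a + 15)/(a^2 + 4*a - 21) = (a - 5)/(a + 7)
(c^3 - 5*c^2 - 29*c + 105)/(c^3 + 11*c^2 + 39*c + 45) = (c^2 - 10*c + 21)/(c^2 + 6*c + 9)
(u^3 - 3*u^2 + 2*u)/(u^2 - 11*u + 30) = u*(u^2 - 3*u + 2)/(u^2 - 11*u + 30)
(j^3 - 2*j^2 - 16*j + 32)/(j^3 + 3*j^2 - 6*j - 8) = (j - 4)/(j + 1)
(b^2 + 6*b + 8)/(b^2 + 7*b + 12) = (b + 2)/(b + 3)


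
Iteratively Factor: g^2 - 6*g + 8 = (g - 4)*(g - 2)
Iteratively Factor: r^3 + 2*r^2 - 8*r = (r)*(r^2 + 2*r - 8) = r*(r - 2)*(r + 4)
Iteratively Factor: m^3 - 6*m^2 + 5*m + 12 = (m - 3)*(m^2 - 3*m - 4) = (m - 3)*(m + 1)*(m - 4)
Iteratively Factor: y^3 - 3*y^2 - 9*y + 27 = (y - 3)*(y^2 - 9) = (y - 3)^2*(y + 3)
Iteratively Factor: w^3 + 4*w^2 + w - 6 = (w - 1)*(w^2 + 5*w + 6) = (w - 1)*(w + 2)*(w + 3)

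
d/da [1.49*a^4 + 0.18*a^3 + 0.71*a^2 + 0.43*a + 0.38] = 5.96*a^3 + 0.54*a^2 + 1.42*a + 0.43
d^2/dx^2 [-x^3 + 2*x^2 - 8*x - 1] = 4 - 6*x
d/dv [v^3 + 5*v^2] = v*(3*v + 10)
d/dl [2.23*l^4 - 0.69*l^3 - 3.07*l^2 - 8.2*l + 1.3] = 8.92*l^3 - 2.07*l^2 - 6.14*l - 8.2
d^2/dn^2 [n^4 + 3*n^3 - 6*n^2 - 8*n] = 12*n^2 + 18*n - 12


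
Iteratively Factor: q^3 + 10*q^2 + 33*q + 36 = (q + 3)*(q^2 + 7*q + 12) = (q + 3)^2*(q + 4)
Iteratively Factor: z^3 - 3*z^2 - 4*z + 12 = (z - 3)*(z^2 - 4) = (z - 3)*(z + 2)*(z - 2)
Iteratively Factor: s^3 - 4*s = (s)*(s^2 - 4) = s*(s + 2)*(s - 2)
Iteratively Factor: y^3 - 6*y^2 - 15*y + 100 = (y - 5)*(y^2 - y - 20) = (y - 5)*(y + 4)*(y - 5)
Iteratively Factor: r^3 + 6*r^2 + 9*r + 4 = (r + 1)*(r^2 + 5*r + 4) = (r + 1)^2*(r + 4)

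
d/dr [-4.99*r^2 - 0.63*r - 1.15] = -9.98*r - 0.63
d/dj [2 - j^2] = -2*j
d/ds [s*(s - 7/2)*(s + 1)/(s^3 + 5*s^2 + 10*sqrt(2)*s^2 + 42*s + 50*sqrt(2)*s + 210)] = (15*s^4 + 20*sqrt(2)*s^4 + 182*s^3 + 200*sqrt(2)*s^3 - 180*sqrt(2)*s^2 + 1085*s^2 - 2100*s - 1470)/(2*(s^6 + 10*s^5 + 20*sqrt(2)*s^5 + 200*sqrt(2)*s^4 + 309*s^4 + 1340*sqrt(2)*s^3 + 2840*s^3 + 8864*s^2 + 8400*sqrt(2)*s^2 + 17640*s + 21000*sqrt(2)*s + 44100))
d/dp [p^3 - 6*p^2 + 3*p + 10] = 3*p^2 - 12*p + 3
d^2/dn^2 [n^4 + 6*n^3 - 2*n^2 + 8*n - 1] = 12*n^2 + 36*n - 4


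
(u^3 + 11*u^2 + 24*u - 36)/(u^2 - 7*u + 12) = (u^3 + 11*u^2 + 24*u - 36)/(u^2 - 7*u + 12)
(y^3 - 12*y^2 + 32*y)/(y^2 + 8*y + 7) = y*(y^2 - 12*y + 32)/(y^2 + 8*y + 7)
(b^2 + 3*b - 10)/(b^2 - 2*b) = (b + 5)/b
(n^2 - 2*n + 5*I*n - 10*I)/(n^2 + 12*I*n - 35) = (n - 2)/(n + 7*I)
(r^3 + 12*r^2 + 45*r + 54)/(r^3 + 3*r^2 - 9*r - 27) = (r + 6)/(r - 3)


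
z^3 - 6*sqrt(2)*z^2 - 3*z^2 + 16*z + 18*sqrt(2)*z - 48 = (z - 3)*(z - 4*sqrt(2))*(z - 2*sqrt(2))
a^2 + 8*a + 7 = (a + 1)*(a + 7)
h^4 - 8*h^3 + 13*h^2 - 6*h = h*(h - 6)*(h - 1)^2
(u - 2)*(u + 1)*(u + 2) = u^3 + u^2 - 4*u - 4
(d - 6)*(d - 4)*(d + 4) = d^3 - 6*d^2 - 16*d + 96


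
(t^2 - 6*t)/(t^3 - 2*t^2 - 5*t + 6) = t*(t - 6)/(t^3 - 2*t^2 - 5*t + 6)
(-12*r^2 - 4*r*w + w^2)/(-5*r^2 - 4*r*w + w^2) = (12*r^2 + 4*r*w - w^2)/(5*r^2 + 4*r*w - w^2)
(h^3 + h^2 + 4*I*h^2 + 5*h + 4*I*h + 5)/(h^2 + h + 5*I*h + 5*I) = h - I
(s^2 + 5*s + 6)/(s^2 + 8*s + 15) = (s + 2)/(s + 5)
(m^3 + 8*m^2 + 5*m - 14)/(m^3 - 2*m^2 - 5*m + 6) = (m + 7)/(m - 3)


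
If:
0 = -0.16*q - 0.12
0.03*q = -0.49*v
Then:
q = -0.75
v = 0.05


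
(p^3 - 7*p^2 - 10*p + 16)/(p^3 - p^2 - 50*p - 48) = (p^2 + p - 2)/(p^2 + 7*p + 6)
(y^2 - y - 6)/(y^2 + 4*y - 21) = (y + 2)/(y + 7)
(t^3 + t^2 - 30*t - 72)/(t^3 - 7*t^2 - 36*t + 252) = (t^2 + 7*t + 12)/(t^2 - t - 42)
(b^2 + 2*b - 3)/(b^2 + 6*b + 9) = (b - 1)/(b + 3)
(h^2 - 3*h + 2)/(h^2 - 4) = (h - 1)/(h + 2)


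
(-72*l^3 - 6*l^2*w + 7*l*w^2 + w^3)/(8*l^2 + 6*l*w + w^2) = (-18*l^2 + 3*l*w + w^2)/(2*l + w)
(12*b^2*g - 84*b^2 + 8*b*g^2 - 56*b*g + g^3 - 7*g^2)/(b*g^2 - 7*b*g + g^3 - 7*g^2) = (12*b^2 + 8*b*g + g^2)/(g*(b + g))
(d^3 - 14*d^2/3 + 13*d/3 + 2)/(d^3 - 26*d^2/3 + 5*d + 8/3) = (d^2 - 5*d + 6)/(d^2 - 9*d + 8)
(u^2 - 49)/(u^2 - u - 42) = (u + 7)/(u + 6)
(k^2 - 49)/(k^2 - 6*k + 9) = (k^2 - 49)/(k^2 - 6*k + 9)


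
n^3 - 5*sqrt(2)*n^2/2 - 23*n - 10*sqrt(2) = (n - 5*sqrt(2))*(n + sqrt(2)/2)*(n + 2*sqrt(2))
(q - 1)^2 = q^2 - 2*q + 1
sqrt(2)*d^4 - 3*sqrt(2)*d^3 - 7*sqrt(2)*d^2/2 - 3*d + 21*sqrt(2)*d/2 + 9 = (d - 3)*(d - 3*sqrt(2)/2)*(d + sqrt(2))*(sqrt(2)*d + 1)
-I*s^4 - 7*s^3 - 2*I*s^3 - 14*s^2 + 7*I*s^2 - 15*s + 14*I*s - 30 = (s + 2)*(s - 5*I)*(s - 3*I)*(-I*s + 1)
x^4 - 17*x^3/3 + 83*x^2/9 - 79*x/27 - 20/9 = (x - 3)*(x - 5/3)*(x - 4/3)*(x + 1/3)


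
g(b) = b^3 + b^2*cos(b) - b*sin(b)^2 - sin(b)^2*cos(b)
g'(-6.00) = 89.07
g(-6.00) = -181.04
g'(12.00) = 540.71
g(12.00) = 1845.82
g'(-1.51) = 6.77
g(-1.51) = -1.86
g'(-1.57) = 7.85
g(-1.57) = -2.30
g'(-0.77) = 0.21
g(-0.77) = -0.01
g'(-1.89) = 14.85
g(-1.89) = -5.89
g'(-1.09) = 1.61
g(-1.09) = -0.25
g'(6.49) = 127.38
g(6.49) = 314.27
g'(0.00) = 0.00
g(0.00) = 0.00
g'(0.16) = 0.01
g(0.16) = 0.00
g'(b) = -b^2*sin(b) + 3*b^2 - 2*b*sin(b)*cos(b) + 2*b*cos(b) + sin(b)^3 - sin(b)^2 - 2*sin(b)*cos(b)^2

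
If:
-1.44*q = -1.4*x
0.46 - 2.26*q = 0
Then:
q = 0.20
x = 0.21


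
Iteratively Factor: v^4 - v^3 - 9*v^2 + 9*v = (v + 3)*(v^3 - 4*v^2 + 3*v) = (v - 1)*(v + 3)*(v^2 - 3*v) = v*(v - 1)*(v + 3)*(v - 3)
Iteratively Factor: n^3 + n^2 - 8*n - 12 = (n + 2)*(n^2 - n - 6) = (n - 3)*(n + 2)*(n + 2)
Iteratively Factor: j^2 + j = (j + 1)*(j)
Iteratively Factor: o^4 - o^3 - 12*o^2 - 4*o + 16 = (o - 4)*(o^3 + 3*o^2 - 4) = (o - 4)*(o - 1)*(o^2 + 4*o + 4) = (o - 4)*(o - 1)*(o + 2)*(o + 2)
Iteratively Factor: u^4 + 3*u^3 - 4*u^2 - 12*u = (u - 2)*(u^3 + 5*u^2 + 6*u) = (u - 2)*(u + 3)*(u^2 + 2*u) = u*(u - 2)*(u + 3)*(u + 2)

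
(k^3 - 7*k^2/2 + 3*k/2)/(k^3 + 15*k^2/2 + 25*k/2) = (2*k^2 - 7*k + 3)/(2*k^2 + 15*k + 25)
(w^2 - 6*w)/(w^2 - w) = (w - 6)/(w - 1)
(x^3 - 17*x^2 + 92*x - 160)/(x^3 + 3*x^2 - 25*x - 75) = (x^2 - 12*x + 32)/(x^2 + 8*x + 15)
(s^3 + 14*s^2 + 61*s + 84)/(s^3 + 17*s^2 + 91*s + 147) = (s + 4)/(s + 7)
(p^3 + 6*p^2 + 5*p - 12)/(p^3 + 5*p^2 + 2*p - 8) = (p + 3)/(p + 2)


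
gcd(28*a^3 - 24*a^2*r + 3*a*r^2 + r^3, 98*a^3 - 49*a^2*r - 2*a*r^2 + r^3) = -14*a^2 + 5*a*r + r^2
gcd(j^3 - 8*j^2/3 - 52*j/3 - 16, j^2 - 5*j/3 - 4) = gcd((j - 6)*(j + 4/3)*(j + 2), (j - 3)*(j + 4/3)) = j + 4/3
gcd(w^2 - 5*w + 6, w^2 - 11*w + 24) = w - 3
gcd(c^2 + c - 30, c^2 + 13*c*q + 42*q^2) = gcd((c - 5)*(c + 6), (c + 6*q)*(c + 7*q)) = 1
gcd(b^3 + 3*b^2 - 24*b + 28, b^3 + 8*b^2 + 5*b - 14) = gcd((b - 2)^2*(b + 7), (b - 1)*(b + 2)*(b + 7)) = b + 7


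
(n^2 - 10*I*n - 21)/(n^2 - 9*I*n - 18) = (n - 7*I)/(n - 6*I)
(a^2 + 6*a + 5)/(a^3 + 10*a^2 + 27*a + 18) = (a + 5)/(a^2 + 9*a + 18)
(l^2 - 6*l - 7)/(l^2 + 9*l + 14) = (l^2 - 6*l - 7)/(l^2 + 9*l + 14)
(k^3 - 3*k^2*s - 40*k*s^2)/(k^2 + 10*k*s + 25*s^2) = k*(k - 8*s)/(k + 5*s)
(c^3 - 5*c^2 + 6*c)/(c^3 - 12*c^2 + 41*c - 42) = c/(c - 7)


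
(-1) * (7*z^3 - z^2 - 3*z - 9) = -7*z^3 + z^2 + 3*z + 9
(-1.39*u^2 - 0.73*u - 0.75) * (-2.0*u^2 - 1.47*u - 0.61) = 2.78*u^4 + 3.5033*u^3 + 3.421*u^2 + 1.5478*u + 0.4575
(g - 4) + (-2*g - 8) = -g - 12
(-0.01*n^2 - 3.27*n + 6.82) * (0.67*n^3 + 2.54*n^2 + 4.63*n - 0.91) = -0.0067*n^5 - 2.2163*n^4 - 3.7827*n^3 + 2.1918*n^2 + 34.5523*n - 6.2062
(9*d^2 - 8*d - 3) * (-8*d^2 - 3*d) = -72*d^4 + 37*d^3 + 48*d^2 + 9*d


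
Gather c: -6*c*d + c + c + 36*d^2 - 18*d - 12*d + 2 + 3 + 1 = c*(2 - 6*d) + 36*d^2 - 30*d + 6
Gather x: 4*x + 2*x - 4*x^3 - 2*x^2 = -4*x^3 - 2*x^2 + 6*x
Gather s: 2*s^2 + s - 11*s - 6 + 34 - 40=2*s^2 - 10*s - 12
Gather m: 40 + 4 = 44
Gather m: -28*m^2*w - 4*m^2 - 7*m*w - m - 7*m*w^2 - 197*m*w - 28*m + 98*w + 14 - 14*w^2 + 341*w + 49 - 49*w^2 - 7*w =m^2*(-28*w - 4) + m*(-7*w^2 - 204*w - 29) - 63*w^2 + 432*w + 63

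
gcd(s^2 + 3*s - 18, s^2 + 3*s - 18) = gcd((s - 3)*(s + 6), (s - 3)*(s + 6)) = s^2 + 3*s - 18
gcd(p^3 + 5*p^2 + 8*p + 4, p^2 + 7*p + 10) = p + 2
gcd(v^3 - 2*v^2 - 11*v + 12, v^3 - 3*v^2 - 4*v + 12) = 1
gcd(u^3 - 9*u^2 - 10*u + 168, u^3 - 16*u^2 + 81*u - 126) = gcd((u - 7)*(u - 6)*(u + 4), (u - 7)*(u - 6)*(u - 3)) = u^2 - 13*u + 42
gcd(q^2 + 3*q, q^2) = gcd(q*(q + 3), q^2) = q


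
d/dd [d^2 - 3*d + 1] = 2*d - 3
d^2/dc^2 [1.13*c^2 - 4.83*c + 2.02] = 2.26000000000000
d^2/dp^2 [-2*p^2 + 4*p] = -4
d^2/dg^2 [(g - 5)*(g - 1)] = 2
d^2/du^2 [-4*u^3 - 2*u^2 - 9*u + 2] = -24*u - 4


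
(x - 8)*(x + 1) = x^2 - 7*x - 8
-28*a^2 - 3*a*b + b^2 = (-7*a + b)*(4*a + b)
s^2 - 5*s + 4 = (s - 4)*(s - 1)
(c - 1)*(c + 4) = c^2 + 3*c - 4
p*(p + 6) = p^2 + 6*p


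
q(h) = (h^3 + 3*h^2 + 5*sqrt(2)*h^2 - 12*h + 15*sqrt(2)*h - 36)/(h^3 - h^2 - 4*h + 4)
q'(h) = (-3*h^2 + 2*h + 4)*(h^3 + 3*h^2 + 5*sqrt(2)*h^2 - 12*h + 15*sqrt(2)*h - 36)/(h^3 - h^2 - 4*h + 4)^2 + (3*h^2 + 6*h + 10*sqrt(2)*h - 12 + 15*sqrt(2))/(h^3 - h^2 - 4*h + 4) = ((-3*h^2 + 2*h + 4)*(h^3 + 3*h^2 + 5*sqrt(2)*h^2 - 12*h + 15*sqrt(2)*h - 36) + (h^3 - h^2 - 4*h + 4)*(3*h^2 + 6*h + 10*sqrt(2)*h - 12 + 15*sqrt(2)))/(h^3 - h^2 - 4*h + 4)^2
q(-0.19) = -7.93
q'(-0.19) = -4.74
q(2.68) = 15.01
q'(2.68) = -18.38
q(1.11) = 39.40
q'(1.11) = -442.44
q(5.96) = 3.76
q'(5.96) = -0.67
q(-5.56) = -0.30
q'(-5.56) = -0.11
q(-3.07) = -0.08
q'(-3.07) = 1.00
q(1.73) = -20.75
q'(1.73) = -115.02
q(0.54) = -16.37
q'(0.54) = -28.07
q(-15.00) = 0.36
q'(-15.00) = -0.04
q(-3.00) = 0.00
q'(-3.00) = 1.21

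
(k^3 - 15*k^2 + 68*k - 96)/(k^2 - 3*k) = k - 12 + 32/k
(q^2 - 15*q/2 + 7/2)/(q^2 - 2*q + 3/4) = 2*(q - 7)/(2*q - 3)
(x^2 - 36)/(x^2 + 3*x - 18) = (x - 6)/(x - 3)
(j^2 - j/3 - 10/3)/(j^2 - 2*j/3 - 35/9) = 3*(j - 2)/(3*j - 7)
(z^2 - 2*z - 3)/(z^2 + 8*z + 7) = (z - 3)/(z + 7)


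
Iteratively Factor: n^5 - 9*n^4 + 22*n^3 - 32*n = (n + 1)*(n^4 - 10*n^3 + 32*n^2 - 32*n) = (n - 4)*(n + 1)*(n^3 - 6*n^2 + 8*n) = n*(n - 4)*(n + 1)*(n^2 - 6*n + 8) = n*(n - 4)^2*(n + 1)*(n - 2)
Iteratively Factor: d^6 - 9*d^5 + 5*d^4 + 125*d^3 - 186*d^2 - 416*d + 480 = (d - 1)*(d^5 - 8*d^4 - 3*d^3 + 122*d^2 - 64*d - 480) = (d - 5)*(d - 1)*(d^4 - 3*d^3 - 18*d^2 + 32*d + 96) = (d - 5)*(d - 1)*(d + 2)*(d^3 - 5*d^2 - 8*d + 48) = (d - 5)*(d - 4)*(d - 1)*(d + 2)*(d^2 - d - 12) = (d - 5)*(d - 4)*(d - 1)*(d + 2)*(d + 3)*(d - 4)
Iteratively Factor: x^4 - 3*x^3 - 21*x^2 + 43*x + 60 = (x - 3)*(x^3 - 21*x - 20) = (x - 3)*(x + 4)*(x^2 - 4*x - 5) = (x - 5)*(x - 3)*(x + 4)*(x + 1)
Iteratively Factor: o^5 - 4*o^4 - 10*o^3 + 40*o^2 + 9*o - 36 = (o - 1)*(o^4 - 3*o^3 - 13*o^2 + 27*o + 36) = (o - 1)*(o + 3)*(o^3 - 6*o^2 + 5*o + 12) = (o - 4)*(o - 1)*(o + 3)*(o^2 - 2*o - 3) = (o - 4)*(o - 3)*(o - 1)*(o + 3)*(o + 1)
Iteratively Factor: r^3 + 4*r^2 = (r)*(r^2 + 4*r) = r*(r + 4)*(r)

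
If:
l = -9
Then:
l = -9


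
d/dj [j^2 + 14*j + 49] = 2*j + 14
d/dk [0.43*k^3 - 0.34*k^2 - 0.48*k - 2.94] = 1.29*k^2 - 0.68*k - 0.48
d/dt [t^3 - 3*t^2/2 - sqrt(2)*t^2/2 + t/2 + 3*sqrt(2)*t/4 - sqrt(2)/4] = 3*t^2 - 3*t - sqrt(2)*t + 1/2 + 3*sqrt(2)/4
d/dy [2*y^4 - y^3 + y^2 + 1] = y*(8*y^2 - 3*y + 2)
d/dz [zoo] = 0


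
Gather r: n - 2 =n - 2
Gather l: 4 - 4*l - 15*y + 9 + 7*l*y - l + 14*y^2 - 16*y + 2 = l*(7*y - 5) + 14*y^2 - 31*y + 15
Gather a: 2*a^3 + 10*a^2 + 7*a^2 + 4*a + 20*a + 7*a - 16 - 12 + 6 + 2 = 2*a^3 + 17*a^2 + 31*a - 20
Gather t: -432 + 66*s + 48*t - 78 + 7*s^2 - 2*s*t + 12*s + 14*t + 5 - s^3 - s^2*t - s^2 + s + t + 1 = -s^3 + 6*s^2 + 79*s + t*(-s^2 - 2*s + 63) - 504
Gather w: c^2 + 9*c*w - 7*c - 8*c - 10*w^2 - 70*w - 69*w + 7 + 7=c^2 - 15*c - 10*w^2 + w*(9*c - 139) + 14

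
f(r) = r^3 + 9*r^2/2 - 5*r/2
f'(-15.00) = 537.50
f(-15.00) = -2325.00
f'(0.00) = -2.50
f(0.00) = 0.00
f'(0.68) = 5.01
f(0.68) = 0.70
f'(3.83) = 75.98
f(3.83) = 112.62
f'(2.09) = 29.41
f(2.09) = 23.56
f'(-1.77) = -9.03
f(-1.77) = 12.98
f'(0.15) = -1.08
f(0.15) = -0.27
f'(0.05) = -2.04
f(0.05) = -0.11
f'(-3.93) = 8.46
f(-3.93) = 18.63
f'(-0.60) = -6.82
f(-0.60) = 2.90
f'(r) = 3*r^2 + 9*r - 5/2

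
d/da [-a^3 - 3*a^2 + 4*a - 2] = -3*a^2 - 6*a + 4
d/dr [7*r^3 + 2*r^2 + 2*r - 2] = 21*r^2 + 4*r + 2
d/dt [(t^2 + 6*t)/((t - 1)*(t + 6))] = -1/(t^2 - 2*t + 1)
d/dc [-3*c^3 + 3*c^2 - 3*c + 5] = -9*c^2 + 6*c - 3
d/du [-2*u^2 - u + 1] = -4*u - 1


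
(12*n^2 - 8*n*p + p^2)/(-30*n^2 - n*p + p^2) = (-2*n + p)/(5*n + p)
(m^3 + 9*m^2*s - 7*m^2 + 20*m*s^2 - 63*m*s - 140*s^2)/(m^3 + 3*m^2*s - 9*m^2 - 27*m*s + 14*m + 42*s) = (m^2 + 9*m*s + 20*s^2)/(m^2 + 3*m*s - 2*m - 6*s)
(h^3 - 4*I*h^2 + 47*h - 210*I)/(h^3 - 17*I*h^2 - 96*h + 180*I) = (h + 7*I)/(h - 6*I)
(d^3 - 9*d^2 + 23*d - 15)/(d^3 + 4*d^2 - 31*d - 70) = (d^2 - 4*d + 3)/(d^2 + 9*d + 14)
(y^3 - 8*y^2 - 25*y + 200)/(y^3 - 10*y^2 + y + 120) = (y + 5)/(y + 3)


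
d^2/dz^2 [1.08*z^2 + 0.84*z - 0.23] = 2.16000000000000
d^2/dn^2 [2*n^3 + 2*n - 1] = 12*n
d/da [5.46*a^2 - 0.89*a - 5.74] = 10.92*a - 0.89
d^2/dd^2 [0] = 0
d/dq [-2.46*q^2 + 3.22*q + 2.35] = 3.22 - 4.92*q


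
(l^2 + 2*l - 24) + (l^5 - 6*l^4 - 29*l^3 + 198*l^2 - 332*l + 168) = l^5 - 6*l^4 - 29*l^3 + 199*l^2 - 330*l + 144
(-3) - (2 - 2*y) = 2*y - 5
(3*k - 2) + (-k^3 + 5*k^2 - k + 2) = -k^3 + 5*k^2 + 2*k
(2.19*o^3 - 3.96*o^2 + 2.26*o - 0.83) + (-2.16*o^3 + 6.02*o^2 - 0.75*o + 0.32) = 0.0299999999999998*o^3 + 2.06*o^2 + 1.51*o - 0.51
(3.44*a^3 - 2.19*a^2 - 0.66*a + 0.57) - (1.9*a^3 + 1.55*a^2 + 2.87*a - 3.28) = 1.54*a^3 - 3.74*a^2 - 3.53*a + 3.85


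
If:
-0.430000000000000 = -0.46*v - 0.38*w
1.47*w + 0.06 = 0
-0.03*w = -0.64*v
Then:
No Solution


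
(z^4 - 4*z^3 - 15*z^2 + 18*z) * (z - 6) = z^5 - 10*z^4 + 9*z^3 + 108*z^2 - 108*z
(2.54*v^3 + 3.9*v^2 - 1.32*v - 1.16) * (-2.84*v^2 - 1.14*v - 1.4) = -7.2136*v^5 - 13.9716*v^4 - 4.2532*v^3 - 0.6608*v^2 + 3.1704*v + 1.624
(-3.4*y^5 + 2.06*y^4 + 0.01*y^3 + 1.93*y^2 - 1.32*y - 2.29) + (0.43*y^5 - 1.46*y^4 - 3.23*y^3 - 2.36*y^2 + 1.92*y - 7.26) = -2.97*y^5 + 0.6*y^4 - 3.22*y^3 - 0.43*y^2 + 0.6*y - 9.55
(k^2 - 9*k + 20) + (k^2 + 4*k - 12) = 2*k^2 - 5*k + 8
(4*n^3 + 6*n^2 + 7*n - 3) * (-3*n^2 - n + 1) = -12*n^5 - 22*n^4 - 23*n^3 + 8*n^2 + 10*n - 3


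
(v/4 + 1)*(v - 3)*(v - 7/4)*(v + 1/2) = v^4/4 - v^3/16 - 113*v^2/32 + 113*v/32 + 21/8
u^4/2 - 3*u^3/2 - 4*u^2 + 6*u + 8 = (u/2 + 1)*(u - 4)*(u - 2)*(u + 1)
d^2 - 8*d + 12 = (d - 6)*(d - 2)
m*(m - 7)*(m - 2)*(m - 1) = m^4 - 10*m^3 + 23*m^2 - 14*m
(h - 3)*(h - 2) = h^2 - 5*h + 6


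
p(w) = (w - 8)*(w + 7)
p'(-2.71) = -6.42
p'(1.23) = 1.46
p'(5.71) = 10.42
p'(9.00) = 17.00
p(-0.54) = -55.17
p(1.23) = -55.72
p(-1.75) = -51.19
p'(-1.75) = -4.50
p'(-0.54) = -2.08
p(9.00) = 16.00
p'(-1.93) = -4.86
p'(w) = 2*w - 1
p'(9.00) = 17.00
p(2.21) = -53.33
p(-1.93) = -50.35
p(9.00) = 16.00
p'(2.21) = 3.42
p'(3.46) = 5.92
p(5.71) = -29.11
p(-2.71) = -45.95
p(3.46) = -47.49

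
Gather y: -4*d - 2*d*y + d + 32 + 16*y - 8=-3*d + y*(16 - 2*d) + 24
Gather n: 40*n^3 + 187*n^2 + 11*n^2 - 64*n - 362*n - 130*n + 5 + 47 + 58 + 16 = 40*n^3 + 198*n^2 - 556*n + 126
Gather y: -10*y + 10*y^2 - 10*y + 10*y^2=20*y^2 - 20*y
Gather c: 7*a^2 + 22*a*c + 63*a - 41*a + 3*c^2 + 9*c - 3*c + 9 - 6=7*a^2 + 22*a + 3*c^2 + c*(22*a + 6) + 3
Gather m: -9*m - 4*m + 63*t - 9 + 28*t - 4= -13*m + 91*t - 13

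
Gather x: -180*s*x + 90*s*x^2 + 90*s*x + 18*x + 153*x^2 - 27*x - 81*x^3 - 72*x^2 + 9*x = -90*s*x - 81*x^3 + x^2*(90*s + 81)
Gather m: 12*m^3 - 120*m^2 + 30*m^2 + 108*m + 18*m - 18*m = 12*m^3 - 90*m^2 + 108*m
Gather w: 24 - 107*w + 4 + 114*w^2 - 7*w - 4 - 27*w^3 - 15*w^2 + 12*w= -27*w^3 + 99*w^2 - 102*w + 24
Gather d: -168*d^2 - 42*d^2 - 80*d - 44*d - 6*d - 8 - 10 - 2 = -210*d^2 - 130*d - 20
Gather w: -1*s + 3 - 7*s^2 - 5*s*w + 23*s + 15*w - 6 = -7*s^2 + 22*s + w*(15 - 5*s) - 3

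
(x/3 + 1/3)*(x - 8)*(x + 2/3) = x^3/3 - 19*x^2/9 - 38*x/9 - 16/9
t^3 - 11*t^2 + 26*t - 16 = (t - 8)*(t - 2)*(t - 1)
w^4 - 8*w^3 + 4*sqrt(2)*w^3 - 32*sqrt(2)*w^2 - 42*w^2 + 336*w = w*(w - 8)*(w - 3*sqrt(2))*(w + 7*sqrt(2))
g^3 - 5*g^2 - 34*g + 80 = (g - 8)*(g - 2)*(g + 5)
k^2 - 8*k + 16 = (k - 4)^2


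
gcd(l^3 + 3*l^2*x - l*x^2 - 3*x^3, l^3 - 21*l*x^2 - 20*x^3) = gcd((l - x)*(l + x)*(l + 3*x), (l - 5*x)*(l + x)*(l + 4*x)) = l + x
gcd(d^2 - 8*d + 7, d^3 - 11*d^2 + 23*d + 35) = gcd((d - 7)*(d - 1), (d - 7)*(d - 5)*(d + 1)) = d - 7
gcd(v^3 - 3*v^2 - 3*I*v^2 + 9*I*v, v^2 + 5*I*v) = v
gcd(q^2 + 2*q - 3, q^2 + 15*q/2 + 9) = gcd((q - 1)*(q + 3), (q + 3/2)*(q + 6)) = 1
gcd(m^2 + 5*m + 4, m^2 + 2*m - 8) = m + 4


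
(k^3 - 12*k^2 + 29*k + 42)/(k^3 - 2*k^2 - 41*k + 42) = (k^2 - 5*k - 6)/(k^2 + 5*k - 6)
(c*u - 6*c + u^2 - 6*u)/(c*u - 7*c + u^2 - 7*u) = (u - 6)/(u - 7)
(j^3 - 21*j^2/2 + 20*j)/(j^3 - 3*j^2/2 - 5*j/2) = (j - 8)/(j + 1)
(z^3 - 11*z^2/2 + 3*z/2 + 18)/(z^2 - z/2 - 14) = (2*z^2 - 3*z - 9)/(2*z + 7)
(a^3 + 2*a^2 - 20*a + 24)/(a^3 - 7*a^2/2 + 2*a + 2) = 2*(a + 6)/(2*a + 1)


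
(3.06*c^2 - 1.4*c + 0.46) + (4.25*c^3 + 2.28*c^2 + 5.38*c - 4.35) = 4.25*c^3 + 5.34*c^2 + 3.98*c - 3.89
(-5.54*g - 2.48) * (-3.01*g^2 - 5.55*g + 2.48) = 16.6754*g^3 + 38.2118*g^2 + 0.024799999999999*g - 6.1504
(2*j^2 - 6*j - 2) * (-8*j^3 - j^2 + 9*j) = -16*j^5 + 46*j^4 + 40*j^3 - 52*j^2 - 18*j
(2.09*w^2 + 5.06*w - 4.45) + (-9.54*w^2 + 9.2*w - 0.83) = -7.45*w^2 + 14.26*w - 5.28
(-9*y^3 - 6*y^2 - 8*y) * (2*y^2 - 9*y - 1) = -18*y^5 + 69*y^4 + 47*y^3 + 78*y^2 + 8*y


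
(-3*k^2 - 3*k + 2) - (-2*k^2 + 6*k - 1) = -k^2 - 9*k + 3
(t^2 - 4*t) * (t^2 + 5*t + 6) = t^4 + t^3 - 14*t^2 - 24*t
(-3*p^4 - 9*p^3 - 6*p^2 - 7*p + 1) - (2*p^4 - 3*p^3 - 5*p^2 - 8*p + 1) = -5*p^4 - 6*p^3 - p^2 + p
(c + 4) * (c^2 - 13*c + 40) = c^3 - 9*c^2 - 12*c + 160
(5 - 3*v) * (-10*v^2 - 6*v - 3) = 30*v^3 - 32*v^2 - 21*v - 15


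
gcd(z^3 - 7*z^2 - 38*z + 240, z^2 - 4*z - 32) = z - 8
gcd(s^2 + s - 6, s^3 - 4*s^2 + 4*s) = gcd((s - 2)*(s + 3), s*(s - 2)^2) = s - 2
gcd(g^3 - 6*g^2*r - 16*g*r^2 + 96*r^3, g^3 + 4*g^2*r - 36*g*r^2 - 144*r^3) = -g^2 + 2*g*r + 24*r^2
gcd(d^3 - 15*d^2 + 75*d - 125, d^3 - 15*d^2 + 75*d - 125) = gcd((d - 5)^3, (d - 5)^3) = d^3 - 15*d^2 + 75*d - 125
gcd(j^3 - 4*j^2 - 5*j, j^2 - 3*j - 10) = j - 5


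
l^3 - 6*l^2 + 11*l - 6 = (l - 3)*(l - 2)*(l - 1)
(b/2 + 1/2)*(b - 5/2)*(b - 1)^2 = b^4/2 - 7*b^3/4 + 3*b^2/4 + 7*b/4 - 5/4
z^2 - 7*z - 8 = (z - 8)*(z + 1)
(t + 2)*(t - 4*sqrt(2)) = t^2 - 4*sqrt(2)*t + 2*t - 8*sqrt(2)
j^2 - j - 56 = (j - 8)*(j + 7)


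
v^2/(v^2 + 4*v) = v/(v + 4)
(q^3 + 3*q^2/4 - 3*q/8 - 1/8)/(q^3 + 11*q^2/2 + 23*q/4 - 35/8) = (4*q^2 + 5*q + 1)/(4*q^2 + 24*q + 35)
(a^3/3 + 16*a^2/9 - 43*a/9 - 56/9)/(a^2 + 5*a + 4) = (3*a^2 + 13*a - 56)/(9*(a + 4))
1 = 1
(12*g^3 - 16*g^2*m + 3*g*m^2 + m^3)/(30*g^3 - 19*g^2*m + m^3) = (6*g^2 - 5*g*m - m^2)/(15*g^2 - 2*g*m - m^2)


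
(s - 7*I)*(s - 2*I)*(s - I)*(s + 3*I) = s^4 - 7*I*s^3 + 7*s^2 - 55*I*s - 42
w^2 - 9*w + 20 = (w - 5)*(w - 4)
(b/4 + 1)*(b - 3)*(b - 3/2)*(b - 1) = b^4/4 - 3*b^3/8 - 13*b^2/4 + 63*b/8 - 9/2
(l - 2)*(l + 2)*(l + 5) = l^3 + 5*l^2 - 4*l - 20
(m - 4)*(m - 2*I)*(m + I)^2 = m^4 - 4*m^3 + 3*m^2 - 12*m + 2*I*m - 8*I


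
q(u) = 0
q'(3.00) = 0.00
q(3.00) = 0.00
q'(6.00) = 0.00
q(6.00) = 0.00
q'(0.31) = 0.00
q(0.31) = 0.00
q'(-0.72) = 0.00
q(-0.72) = 0.00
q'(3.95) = 0.00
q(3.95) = 0.00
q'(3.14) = 0.00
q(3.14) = 0.00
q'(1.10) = 0.00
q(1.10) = 0.00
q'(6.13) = 0.00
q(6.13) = 0.00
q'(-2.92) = 0.00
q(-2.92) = 0.00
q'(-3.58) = 0.00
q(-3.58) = 0.00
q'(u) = 0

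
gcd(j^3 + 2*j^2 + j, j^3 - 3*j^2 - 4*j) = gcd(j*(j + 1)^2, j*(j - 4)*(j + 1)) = j^2 + j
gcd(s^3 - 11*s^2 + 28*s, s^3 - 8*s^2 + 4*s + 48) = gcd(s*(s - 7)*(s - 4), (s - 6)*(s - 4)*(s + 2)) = s - 4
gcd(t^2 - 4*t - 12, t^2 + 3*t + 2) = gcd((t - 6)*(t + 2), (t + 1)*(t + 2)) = t + 2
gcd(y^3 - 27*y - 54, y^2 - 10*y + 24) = y - 6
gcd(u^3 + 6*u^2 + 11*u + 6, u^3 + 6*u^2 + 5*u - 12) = u + 3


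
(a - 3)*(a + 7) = a^2 + 4*a - 21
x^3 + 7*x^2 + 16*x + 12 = (x + 2)^2*(x + 3)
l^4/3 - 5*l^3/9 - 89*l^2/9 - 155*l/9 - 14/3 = (l/3 + 1)*(l - 7)*(l + 1/3)*(l + 2)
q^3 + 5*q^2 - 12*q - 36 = (q - 3)*(q + 2)*(q + 6)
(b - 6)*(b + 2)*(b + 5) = b^3 + b^2 - 32*b - 60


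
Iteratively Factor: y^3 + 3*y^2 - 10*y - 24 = (y + 2)*(y^2 + y - 12) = (y - 3)*(y + 2)*(y + 4)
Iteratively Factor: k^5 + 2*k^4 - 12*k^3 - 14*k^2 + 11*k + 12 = (k + 4)*(k^4 - 2*k^3 - 4*k^2 + 2*k + 3) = (k - 3)*(k + 4)*(k^3 + k^2 - k - 1) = (k - 3)*(k + 1)*(k + 4)*(k^2 - 1) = (k - 3)*(k - 1)*(k + 1)*(k + 4)*(k + 1)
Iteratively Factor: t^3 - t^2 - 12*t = (t + 3)*(t^2 - 4*t) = (t - 4)*(t + 3)*(t)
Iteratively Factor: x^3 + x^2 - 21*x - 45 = (x - 5)*(x^2 + 6*x + 9) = (x - 5)*(x + 3)*(x + 3)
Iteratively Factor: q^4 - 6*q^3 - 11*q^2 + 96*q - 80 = (q + 4)*(q^3 - 10*q^2 + 29*q - 20) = (q - 5)*(q + 4)*(q^2 - 5*q + 4) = (q - 5)*(q - 4)*(q + 4)*(q - 1)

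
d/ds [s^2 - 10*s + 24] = 2*s - 10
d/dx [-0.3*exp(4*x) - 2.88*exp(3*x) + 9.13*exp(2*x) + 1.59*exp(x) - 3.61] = (-1.2*exp(3*x) - 8.64*exp(2*x) + 18.26*exp(x) + 1.59)*exp(x)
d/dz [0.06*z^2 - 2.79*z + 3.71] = 0.12*z - 2.79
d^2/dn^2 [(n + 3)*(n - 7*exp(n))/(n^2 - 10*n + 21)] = (-7*n^5*exp(n) + 133*n^4*exp(n) - 644*n^3*exp(n) + 26*n^3 - 1428*n^2*exp(n) - 126*n^2 + 16779*n*exp(n) - 378*n - 30513*exp(n) + 2142)/(n^6 - 30*n^5 + 363*n^4 - 2260*n^3 + 7623*n^2 - 13230*n + 9261)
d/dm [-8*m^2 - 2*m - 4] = -16*m - 2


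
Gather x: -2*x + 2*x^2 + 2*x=2*x^2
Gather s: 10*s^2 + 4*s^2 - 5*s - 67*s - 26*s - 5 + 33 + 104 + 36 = 14*s^2 - 98*s + 168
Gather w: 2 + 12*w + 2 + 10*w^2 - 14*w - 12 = 10*w^2 - 2*w - 8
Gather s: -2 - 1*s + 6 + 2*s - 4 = s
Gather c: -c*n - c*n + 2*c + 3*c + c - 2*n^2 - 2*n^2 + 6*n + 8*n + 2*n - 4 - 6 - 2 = c*(6 - 2*n) - 4*n^2 + 16*n - 12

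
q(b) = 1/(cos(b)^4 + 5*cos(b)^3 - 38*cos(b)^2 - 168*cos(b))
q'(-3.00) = 0.00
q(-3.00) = 0.01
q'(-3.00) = 0.00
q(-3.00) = 0.01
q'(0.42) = -0.00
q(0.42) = -0.01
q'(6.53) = -0.00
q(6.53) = -0.01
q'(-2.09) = 0.02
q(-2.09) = 0.01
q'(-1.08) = 0.02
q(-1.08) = -0.01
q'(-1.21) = 0.04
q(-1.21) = -0.02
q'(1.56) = -51.07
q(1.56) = -0.55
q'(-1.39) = 0.18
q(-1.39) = -0.03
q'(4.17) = 0.02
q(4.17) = 0.01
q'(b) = (4*sin(b)*cos(b)^3 + 15*sin(b)*cos(b)^2 - 76*sin(b)*cos(b) - 168*sin(b))/(cos(b)^4 + 5*cos(b)^3 - 38*cos(b)^2 - 168*cos(b))^2 = (4*cos(b)^3 + 15*cos(b)^2 - 76*cos(b) - 168)*sin(b)/((cos(b)^3 + 5*cos(b)^2 - 38*cos(b) - 168)^2*cos(b)^2)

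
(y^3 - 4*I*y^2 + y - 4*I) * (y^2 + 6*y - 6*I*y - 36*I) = y^5 + 6*y^4 - 10*I*y^4 - 23*y^3 - 60*I*y^3 - 138*y^2 - 10*I*y^2 - 24*y - 60*I*y - 144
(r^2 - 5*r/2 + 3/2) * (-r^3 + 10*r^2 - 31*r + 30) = -r^5 + 25*r^4/2 - 115*r^3/2 + 245*r^2/2 - 243*r/2 + 45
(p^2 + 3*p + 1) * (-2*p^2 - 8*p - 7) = -2*p^4 - 14*p^3 - 33*p^2 - 29*p - 7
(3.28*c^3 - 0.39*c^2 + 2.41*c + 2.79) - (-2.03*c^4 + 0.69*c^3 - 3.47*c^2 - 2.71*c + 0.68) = 2.03*c^4 + 2.59*c^3 + 3.08*c^2 + 5.12*c + 2.11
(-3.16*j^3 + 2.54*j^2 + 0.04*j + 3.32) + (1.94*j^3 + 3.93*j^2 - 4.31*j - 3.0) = -1.22*j^3 + 6.47*j^2 - 4.27*j + 0.32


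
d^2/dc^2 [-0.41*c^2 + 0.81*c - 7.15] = -0.820000000000000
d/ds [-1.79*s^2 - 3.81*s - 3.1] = -3.58*s - 3.81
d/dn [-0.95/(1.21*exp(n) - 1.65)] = 1.1495*exp(n)/(1.21*exp(n) - 1.65)^2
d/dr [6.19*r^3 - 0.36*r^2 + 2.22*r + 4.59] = 18.57*r^2 - 0.72*r + 2.22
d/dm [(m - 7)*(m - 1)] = 2*m - 8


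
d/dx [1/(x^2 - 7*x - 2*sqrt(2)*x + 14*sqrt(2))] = (-2*x + 2*sqrt(2) + 7)/(x^2 - 7*x - 2*sqrt(2)*x + 14*sqrt(2))^2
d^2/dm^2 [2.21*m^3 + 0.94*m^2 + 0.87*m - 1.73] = 13.26*m + 1.88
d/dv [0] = 0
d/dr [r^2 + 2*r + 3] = 2*r + 2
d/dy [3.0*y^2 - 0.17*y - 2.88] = 6.0*y - 0.17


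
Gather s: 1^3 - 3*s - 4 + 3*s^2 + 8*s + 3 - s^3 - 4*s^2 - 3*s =-s^3 - s^2 + 2*s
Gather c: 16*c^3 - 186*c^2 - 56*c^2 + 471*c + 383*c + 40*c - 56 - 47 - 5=16*c^3 - 242*c^2 + 894*c - 108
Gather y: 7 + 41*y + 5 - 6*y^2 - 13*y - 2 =-6*y^2 + 28*y + 10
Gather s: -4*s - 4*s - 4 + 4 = -8*s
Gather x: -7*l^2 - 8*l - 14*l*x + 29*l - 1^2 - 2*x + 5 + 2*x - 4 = -7*l^2 - 14*l*x + 21*l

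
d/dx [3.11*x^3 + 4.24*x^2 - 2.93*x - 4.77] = 9.33*x^2 + 8.48*x - 2.93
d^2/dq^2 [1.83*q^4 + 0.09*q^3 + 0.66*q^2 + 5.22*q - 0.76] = 21.96*q^2 + 0.54*q + 1.32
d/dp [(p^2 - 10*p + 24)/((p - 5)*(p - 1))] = 2*(2*p^2 - 19*p + 47)/(p^4 - 12*p^3 + 46*p^2 - 60*p + 25)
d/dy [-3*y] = -3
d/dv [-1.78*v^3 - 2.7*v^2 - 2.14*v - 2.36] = -5.34*v^2 - 5.4*v - 2.14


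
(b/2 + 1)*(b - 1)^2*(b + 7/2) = b^4/2 + 7*b^3/4 - 3*b^2/2 - 17*b/4 + 7/2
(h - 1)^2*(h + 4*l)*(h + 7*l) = h^4 + 11*h^3*l - 2*h^3 + 28*h^2*l^2 - 22*h^2*l + h^2 - 56*h*l^2 + 11*h*l + 28*l^2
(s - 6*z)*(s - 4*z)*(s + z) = s^3 - 9*s^2*z + 14*s*z^2 + 24*z^3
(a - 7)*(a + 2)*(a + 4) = a^3 - a^2 - 34*a - 56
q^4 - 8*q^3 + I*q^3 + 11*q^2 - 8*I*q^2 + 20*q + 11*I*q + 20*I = (q - 5)*(q - 4)*(q + 1)*(q + I)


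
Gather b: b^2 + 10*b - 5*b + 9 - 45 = b^2 + 5*b - 36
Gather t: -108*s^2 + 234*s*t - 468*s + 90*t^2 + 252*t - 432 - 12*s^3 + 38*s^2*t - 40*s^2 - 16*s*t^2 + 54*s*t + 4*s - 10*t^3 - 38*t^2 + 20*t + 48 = -12*s^3 - 148*s^2 - 464*s - 10*t^3 + t^2*(52 - 16*s) + t*(38*s^2 + 288*s + 272) - 384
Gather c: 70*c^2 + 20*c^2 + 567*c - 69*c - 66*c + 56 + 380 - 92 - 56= 90*c^2 + 432*c + 288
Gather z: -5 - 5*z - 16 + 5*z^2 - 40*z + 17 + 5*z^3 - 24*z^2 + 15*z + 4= 5*z^3 - 19*z^2 - 30*z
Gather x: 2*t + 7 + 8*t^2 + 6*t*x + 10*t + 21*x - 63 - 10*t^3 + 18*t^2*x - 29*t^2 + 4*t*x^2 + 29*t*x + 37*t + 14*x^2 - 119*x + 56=-10*t^3 - 21*t^2 + 49*t + x^2*(4*t + 14) + x*(18*t^2 + 35*t - 98)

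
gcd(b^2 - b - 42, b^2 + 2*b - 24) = b + 6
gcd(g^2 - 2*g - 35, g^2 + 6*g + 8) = 1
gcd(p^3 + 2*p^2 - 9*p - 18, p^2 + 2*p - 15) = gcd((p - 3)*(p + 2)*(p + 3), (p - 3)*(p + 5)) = p - 3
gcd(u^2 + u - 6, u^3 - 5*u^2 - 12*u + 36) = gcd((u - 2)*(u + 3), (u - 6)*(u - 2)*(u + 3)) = u^2 + u - 6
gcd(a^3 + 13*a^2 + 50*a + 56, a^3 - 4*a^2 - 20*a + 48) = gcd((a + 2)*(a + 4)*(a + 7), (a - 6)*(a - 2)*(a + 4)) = a + 4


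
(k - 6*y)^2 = k^2 - 12*k*y + 36*y^2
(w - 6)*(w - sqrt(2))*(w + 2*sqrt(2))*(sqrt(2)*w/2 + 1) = sqrt(2)*w^4/2 - 3*sqrt(2)*w^3 + 2*w^3 - 12*w^2 - sqrt(2)*w^2 - 4*w + 6*sqrt(2)*w + 24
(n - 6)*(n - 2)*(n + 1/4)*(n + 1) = n^4 - 27*n^3/4 + 9*n^2/4 + 13*n + 3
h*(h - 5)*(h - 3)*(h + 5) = h^4 - 3*h^3 - 25*h^2 + 75*h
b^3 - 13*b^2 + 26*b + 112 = (b - 8)*(b - 7)*(b + 2)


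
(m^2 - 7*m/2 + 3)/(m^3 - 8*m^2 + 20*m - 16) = (m - 3/2)/(m^2 - 6*m + 8)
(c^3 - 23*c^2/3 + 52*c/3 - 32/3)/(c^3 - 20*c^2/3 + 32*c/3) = (c - 1)/c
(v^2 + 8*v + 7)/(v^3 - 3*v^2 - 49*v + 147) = (v + 1)/(v^2 - 10*v + 21)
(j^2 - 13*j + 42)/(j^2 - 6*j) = (j - 7)/j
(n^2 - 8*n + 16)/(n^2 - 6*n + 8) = (n - 4)/(n - 2)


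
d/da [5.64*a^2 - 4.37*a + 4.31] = 11.28*a - 4.37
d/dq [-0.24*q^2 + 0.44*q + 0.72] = 0.44 - 0.48*q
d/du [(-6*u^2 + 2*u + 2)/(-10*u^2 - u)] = 2*(13*u^2 + 20*u + 1)/(u^2*(100*u^2 + 20*u + 1))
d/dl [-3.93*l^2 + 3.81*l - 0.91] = 3.81 - 7.86*l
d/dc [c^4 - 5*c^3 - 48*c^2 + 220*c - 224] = 4*c^3 - 15*c^2 - 96*c + 220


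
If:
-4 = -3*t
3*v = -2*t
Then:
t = 4/3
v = -8/9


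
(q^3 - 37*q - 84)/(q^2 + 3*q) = q - 3 - 28/q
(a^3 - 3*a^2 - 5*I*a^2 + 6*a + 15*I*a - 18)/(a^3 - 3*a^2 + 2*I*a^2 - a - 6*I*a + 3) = (a - 6*I)/(a + I)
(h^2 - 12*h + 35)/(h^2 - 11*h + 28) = (h - 5)/(h - 4)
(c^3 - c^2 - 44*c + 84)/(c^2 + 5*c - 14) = c - 6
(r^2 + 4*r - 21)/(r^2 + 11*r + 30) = (r^2 + 4*r - 21)/(r^2 + 11*r + 30)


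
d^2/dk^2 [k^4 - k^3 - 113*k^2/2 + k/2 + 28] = 12*k^2 - 6*k - 113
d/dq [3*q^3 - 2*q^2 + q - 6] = 9*q^2 - 4*q + 1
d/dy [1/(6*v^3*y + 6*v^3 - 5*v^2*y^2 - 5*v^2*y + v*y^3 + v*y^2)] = (-6*v^2 + 10*v*y + 5*v - 3*y^2 - 2*y)/(v*(6*v^2*y + 6*v^2 - 5*v*y^2 - 5*v*y + y^3 + y^2)^2)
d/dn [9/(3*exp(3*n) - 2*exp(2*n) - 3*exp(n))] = 9*(-9*exp(2*n) + 4*exp(n) + 3)*exp(-n)/(-3*exp(2*n) + 2*exp(n) + 3)^2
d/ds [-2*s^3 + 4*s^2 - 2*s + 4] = -6*s^2 + 8*s - 2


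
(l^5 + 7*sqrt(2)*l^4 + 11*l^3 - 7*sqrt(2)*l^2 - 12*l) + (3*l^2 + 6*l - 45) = l^5 + 7*sqrt(2)*l^4 + 11*l^3 - 7*sqrt(2)*l^2 + 3*l^2 - 6*l - 45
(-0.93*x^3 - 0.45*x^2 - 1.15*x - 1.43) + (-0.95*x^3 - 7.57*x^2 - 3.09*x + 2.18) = -1.88*x^3 - 8.02*x^2 - 4.24*x + 0.75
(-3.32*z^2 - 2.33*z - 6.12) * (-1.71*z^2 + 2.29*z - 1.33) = 5.6772*z^4 - 3.6185*z^3 + 9.5451*z^2 - 10.9159*z + 8.1396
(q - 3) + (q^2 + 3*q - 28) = q^2 + 4*q - 31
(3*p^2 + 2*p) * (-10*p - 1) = -30*p^3 - 23*p^2 - 2*p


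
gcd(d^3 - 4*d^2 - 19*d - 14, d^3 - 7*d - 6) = d^2 + 3*d + 2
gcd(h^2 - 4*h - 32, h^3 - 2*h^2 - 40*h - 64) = h^2 - 4*h - 32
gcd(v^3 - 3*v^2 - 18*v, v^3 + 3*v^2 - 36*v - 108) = v^2 - 3*v - 18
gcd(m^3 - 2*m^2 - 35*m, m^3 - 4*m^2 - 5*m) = m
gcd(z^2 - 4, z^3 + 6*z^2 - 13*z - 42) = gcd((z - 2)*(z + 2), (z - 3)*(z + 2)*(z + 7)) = z + 2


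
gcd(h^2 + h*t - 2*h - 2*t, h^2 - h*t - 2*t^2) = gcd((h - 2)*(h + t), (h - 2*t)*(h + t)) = h + t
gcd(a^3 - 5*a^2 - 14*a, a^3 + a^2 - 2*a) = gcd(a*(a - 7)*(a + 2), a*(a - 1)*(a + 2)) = a^2 + 2*a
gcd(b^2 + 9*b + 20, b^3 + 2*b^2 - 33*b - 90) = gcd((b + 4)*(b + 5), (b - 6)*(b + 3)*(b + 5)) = b + 5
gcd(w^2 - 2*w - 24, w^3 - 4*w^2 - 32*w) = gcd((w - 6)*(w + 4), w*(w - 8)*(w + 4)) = w + 4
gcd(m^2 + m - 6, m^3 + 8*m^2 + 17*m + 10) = 1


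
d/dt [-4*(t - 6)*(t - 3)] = 36 - 8*t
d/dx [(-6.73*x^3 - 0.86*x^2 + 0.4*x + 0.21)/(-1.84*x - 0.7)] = (24.7664*x^3 + 15.7154*x^2 + 1.204*x + 0.1064)/(3.3856*x^2 + 2.576*x + 0.49)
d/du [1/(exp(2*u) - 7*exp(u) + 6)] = (7 - 2*exp(u))*exp(u)/(exp(2*u) - 7*exp(u) + 6)^2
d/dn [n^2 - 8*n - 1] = 2*n - 8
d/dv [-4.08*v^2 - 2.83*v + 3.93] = -8.16*v - 2.83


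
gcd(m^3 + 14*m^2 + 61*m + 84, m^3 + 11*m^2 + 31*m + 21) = m^2 + 10*m + 21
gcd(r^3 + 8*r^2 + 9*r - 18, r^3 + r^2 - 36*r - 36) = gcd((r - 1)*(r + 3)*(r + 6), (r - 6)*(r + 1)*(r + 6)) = r + 6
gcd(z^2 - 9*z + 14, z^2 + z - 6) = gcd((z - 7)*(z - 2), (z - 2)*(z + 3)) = z - 2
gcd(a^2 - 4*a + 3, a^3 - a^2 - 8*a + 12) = 1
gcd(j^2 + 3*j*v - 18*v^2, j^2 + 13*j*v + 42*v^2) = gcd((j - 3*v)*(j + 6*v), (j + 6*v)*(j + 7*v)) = j + 6*v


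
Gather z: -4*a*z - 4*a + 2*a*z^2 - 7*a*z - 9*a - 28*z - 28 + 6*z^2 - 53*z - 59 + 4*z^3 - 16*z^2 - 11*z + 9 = -13*a + 4*z^3 + z^2*(2*a - 10) + z*(-11*a - 92) - 78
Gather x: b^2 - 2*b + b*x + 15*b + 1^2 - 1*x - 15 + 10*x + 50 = b^2 + 13*b + x*(b + 9) + 36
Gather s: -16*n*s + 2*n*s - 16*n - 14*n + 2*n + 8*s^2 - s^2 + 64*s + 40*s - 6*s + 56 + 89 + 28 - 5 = -28*n + 7*s^2 + s*(98 - 14*n) + 168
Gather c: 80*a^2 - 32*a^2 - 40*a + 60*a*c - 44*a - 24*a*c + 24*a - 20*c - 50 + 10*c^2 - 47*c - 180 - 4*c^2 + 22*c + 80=48*a^2 - 60*a + 6*c^2 + c*(36*a - 45) - 150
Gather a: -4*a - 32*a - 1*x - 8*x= -36*a - 9*x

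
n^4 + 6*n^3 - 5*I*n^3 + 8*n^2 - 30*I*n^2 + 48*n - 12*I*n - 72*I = (n + 6)*(n - 6*I)*(n - I)*(n + 2*I)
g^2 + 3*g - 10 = (g - 2)*(g + 5)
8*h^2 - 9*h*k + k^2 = (-8*h + k)*(-h + k)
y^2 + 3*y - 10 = (y - 2)*(y + 5)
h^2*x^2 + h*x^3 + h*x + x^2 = x*(h + x)*(h*x + 1)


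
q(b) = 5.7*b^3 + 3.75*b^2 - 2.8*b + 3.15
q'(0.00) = -2.80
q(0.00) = 3.15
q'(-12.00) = 2369.60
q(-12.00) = -9272.85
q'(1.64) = 55.49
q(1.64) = 33.79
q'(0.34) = 1.73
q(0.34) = 2.86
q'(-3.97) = 236.94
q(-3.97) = -283.28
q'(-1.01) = 7.07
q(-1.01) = 3.93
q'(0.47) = 4.50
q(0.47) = 3.25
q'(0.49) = 4.98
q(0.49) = 3.35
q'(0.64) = 9.00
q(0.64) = 4.39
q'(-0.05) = -3.13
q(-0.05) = 3.30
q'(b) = 17.1*b^2 + 7.5*b - 2.8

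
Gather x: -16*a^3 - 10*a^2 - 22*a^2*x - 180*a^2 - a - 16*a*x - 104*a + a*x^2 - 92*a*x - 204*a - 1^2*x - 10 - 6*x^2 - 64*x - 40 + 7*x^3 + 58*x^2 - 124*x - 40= -16*a^3 - 190*a^2 - 309*a + 7*x^3 + x^2*(a + 52) + x*(-22*a^2 - 108*a - 189) - 90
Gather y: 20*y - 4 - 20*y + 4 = 0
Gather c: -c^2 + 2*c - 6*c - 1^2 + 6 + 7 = -c^2 - 4*c + 12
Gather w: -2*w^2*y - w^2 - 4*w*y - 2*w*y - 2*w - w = w^2*(-2*y - 1) + w*(-6*y - 3)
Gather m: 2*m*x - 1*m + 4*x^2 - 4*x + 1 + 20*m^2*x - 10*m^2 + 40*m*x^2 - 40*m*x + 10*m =m^2*(20*x - 10) + m*(40*x^2 - 38*x + 9) + 4*x^2 - 4*x + 1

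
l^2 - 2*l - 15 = (l - 5)*(l + 3)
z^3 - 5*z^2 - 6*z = z*(z - 6)*(z + 1)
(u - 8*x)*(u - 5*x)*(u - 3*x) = u^3 - 16*u^2*x + 79*u*x^2 - 120*x^3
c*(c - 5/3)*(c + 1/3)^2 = c^4 - c^3 - c^2 - 5*c/27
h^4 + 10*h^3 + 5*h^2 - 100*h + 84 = (h - 2)*(h - 1)*(h + 6)*(h + 7)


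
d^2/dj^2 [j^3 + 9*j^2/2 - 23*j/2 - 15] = 6*j + 9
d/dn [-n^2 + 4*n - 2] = 4 - 2*n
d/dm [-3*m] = -3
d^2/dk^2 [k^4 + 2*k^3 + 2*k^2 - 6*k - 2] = 12*k^2 + 12*k + 4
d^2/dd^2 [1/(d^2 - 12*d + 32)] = 2*(-d^2 + 12*d + 4*(d - 6)^2 - 32)/(d^2 - 12*d + 32)^3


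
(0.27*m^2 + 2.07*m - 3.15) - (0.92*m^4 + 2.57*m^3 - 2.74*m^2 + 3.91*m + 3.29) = -0.92*m^4 - 2.57*m^3 + 3.01*m^2 - 1.84*m - 6.44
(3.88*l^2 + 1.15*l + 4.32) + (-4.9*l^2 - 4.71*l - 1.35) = -1.02*l^2 - 3.56*l + 2.97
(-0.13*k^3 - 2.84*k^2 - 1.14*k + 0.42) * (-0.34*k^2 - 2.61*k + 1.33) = 0.0442*k^5 + 1.3049*k^4 + 7.6271*k^3 - 0.944600000000001*k^2 - 2.6124*k + 0.5586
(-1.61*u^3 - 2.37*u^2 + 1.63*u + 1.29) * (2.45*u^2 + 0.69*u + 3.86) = -3.9445*u^5 - 6.9174*u^4 - 3.8564*u^3 - 4.863*u^2 + 7.1819*u + 4.9794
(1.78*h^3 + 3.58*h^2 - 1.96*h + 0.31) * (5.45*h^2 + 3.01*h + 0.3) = 9.701*h^5 + 24.8688*h^4 + 0.627800000000001*h^3 - 3.1361*h^2 + 0.3451*h + 0.093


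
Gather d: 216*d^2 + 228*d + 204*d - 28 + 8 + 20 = 216*d^2 + 432*d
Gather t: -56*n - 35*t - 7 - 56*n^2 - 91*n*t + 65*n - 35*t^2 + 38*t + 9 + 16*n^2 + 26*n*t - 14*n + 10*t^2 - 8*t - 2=-40*n^2 - 5*n - 25*t^2 + t*(-65*n - 5)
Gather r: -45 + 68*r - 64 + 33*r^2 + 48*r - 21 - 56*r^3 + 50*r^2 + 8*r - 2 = -56*r^3 + 83*r^2 + 124*r - 132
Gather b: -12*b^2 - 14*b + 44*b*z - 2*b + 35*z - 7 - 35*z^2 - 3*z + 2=-12*b^2 + b*(44*z - 16) - 35*z^2 + 32*z - 5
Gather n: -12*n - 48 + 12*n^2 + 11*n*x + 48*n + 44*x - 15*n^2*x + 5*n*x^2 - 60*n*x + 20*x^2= n^2*(12 - 15*x) + n*(5*x^2 - 49*x + 36) + 20*x^2 + 44*x - 48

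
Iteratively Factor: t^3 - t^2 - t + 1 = (t - 1)*(t^2 - 1) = (t - 1)*(t + 1)*(t - 1)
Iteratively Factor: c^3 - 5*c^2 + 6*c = (c - 3)*(c^2 - 2*c) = c*(c - 3)*(c - 2)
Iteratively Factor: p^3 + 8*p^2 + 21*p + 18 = (p + 3)*(p^2 + 5*p + 6) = (p + 2)*(p + 3)*(p + 3)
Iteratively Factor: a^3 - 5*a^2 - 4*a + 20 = (a + 2)*(a^2 - 7*a + 10) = (a - 2)*(a + 2)*(a - 5)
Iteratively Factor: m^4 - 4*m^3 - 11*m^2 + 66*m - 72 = (m + 4)*(m^3 - 8*m^2 + 21*m - 18) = (m - 2)*(m + 4)*(m^2 - 6*m + 9) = (m - 3)*(m - 2)*(m + 4)*(m - 3)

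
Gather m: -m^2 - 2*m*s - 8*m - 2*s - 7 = -m^2 + m*(-2*s - 8) - 2*s - 7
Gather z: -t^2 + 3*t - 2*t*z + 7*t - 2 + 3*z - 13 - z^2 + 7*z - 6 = -t^2 + 10*t - z^2 + z*(10 - 2*t) - 21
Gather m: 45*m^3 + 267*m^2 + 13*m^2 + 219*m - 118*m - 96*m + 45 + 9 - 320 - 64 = 45*m^3 + 280*m^2 + 5*m - 330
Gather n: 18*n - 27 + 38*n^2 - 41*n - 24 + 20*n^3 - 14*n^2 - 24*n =20*n^3 + 24*n^2 - 47*n - 51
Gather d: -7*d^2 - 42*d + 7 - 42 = -7*d^2 - 42*d - 35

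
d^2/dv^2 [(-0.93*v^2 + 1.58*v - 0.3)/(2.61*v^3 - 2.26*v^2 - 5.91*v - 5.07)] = (-12.670506*v^6 + 64.5787080000001*v^5 - 166.514346*v^4 - 54.249866*v^3 + 333.400248*v^2 - 156.484476*v - 156.578346)/(17.779581*v^9 - 46.186038*v^8 - 80.786025*v^7 + 94.009139*v^6 + 362.364687*v^5 + 154.732428*v^4 - 411.463476*v^3 - 705.535623*v^2 - 455.747877*v - 130.323843)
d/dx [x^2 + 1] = 2*x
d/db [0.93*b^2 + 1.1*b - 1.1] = 1.86*b + 1.1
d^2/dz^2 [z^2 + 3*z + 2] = 2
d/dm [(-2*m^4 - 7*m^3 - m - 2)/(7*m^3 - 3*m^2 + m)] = (-14*m^6 + 12*m^5 + 15*m^4 + 39*m^2 - 12*m + 2)/(m^2*(49*m^4 - 42*m^3 + 23*m^2 - 6*m + 1))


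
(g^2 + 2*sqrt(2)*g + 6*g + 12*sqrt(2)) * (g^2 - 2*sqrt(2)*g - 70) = g^4 + 6*g^3 - 78*g^2 - 468*g - 140*sqrt(2)*g - 840*sqrt(2)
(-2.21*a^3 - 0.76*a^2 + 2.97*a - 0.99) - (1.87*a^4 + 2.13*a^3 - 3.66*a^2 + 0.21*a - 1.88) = -1.87*a^4 - 4.34*a^3 + 2.9*a^2 + 2.76*a + 0.89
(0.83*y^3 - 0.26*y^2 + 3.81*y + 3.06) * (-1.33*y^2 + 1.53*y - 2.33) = -1.1039*y^5 + 1.6157*y^4 - 7.399*y^3 + 2.3653*y^2 - 4.1955*y - 7.1298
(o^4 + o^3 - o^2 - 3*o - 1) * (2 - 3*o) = -3*o^5 - o^4 + 5*o^3 + 7*o^2 - 3*o - 2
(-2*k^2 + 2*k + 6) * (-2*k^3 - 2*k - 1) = 4*k^5 - 4*k^4 - 8*k^3 - 2*k^2 - 14*k - 6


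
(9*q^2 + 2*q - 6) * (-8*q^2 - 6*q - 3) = -72*q^4 - 70*q^3 + 9*q^2 + 30*q + 18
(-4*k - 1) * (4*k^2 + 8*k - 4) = -16*k^3 - 36*k^2 + 8*k + 4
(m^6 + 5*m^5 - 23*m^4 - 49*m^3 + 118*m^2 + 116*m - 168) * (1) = m^6 + 5*m^5 - 23*m^4 - 49*m^3 + 118*m^2 + 116*m - 168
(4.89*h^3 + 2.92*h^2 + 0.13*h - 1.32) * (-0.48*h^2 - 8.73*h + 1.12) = -2.3472*h^5 - 44.0913*h^4 - 20.0772*h^3 + 2.7691*h^2 + 11.6692*h - 1.4784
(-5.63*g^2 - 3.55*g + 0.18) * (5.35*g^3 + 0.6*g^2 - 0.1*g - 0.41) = -30.1205*g^5 - 22.3705*g^4 - 0.604*g^3 + 2.7713*g^2 + 1.4375*g - 0.0738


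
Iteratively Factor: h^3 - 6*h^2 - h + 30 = (h - 5)*(h^2 - h - 6) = (h - 5)*(h + 2)*(h - 3)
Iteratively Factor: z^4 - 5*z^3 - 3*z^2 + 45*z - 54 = (z - 2)*(z^3 - 3*z^2 - 9*z + 27) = (z - 3)*(z - 2)*(z^2 - 9) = (z - 3)^2*(z - 2)*(z + 3)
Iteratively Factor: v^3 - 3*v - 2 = (v + 1)*(v^2 - v - 2) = (v - 2)*(v + 1)*(v + 1)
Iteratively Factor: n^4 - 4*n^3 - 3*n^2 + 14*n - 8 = (n - 4)*(n^3 - 3*n + 2) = (n - 4)*(n - 1)*(n^2 + n - 2) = (n - 4)*(n - 1)*(n + 2)*(n - 1)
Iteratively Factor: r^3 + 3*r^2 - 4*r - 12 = (r + 2)*(r^2 + r - 6) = (r - 2)*(r + 2)*(r + 3)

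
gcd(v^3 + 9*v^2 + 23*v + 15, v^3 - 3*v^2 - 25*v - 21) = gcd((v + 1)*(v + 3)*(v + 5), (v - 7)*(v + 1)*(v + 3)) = v^2 + 4*v + 3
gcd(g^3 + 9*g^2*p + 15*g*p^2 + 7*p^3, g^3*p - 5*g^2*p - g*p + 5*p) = 1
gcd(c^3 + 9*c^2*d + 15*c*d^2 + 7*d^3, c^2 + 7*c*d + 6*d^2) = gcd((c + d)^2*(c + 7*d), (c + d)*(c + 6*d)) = c + d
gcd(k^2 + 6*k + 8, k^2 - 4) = k + 2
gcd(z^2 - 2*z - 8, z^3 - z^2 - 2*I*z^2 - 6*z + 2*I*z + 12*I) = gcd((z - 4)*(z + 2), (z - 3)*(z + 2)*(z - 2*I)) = z + 2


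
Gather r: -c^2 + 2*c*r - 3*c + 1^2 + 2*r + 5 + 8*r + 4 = -c^2 - 3*c + r*(2*c + 10) + 10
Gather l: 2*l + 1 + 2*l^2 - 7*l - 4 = 2*l^2 - 5*l - 3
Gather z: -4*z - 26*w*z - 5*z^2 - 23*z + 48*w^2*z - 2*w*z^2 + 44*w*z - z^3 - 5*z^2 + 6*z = -z^3 + z^2*(-2*w - 10) + z*(48*w^2 + 18*w - 21)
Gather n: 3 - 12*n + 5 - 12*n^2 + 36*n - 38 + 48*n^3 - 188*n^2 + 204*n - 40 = 48*n^3 - 200*n^2 + 228*n - 70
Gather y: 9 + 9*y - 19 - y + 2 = 8*y - 8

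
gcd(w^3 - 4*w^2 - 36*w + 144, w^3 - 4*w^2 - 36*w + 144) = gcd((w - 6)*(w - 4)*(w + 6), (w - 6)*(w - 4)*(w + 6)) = w^3 - 4*w^2 - 36*w + 144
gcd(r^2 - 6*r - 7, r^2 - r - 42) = r - 7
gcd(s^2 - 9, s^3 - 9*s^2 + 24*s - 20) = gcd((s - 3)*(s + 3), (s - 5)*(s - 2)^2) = 1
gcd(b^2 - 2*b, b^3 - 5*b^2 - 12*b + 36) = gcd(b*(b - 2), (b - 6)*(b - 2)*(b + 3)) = b - 2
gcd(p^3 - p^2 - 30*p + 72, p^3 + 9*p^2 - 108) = p^2 + 3*p - 18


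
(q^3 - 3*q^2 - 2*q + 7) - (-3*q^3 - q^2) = 4*q^3 - 2*q^2 - 2*q + 7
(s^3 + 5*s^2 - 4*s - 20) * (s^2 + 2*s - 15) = s^5 + 7*s^4 - 9*s^3 - 103*s^2 + 20*s + 300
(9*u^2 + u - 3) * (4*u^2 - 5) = 36*u^4 + 4*u^3 - 57*u^2 - 5*u + 15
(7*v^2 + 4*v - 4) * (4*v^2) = 28*v^4 + 16*v^3 - 16*v^2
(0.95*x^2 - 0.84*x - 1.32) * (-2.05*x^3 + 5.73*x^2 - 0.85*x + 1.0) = -1.9475*x^5 + 7.1655*x^4 - 2.9147*x^3 - 5.8996*x^2 + 0.282*x - 1.32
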